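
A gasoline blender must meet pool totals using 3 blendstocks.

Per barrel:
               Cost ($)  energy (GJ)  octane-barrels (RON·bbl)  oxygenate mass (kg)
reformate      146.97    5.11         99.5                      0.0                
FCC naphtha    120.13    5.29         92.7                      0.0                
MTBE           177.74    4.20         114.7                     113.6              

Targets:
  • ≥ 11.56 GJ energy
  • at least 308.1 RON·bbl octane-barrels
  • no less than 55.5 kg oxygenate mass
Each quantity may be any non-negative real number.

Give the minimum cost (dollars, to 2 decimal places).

Let x1 = barrels of reformate, x2 = barrels of FCC naphtha, x3 = barrels of MTBE.
Minimise 146.97x1 + 120.13x2 + 177.74x3 s.t.:
  5.11x1 + 5.29x2 + 4.2x3 ≥ 11.56   (energy)
  99.5x1 + 92.7x2 + 114.7x3 ≥ 308.1   (octane-barrels)
  113.6x3 ≥ 55.5   (oxygenate mass)
  x1, x2, x3 ≥ 0.
The optimal basis is {FCC naphtha, MTBE}; reformate drops out. Binding constraints: octane-barrels and oxygenate mass.
Solving gives x2 = 2.719, x3 = 0.4886.
Hence cost = 120.13·2.719 + 177.74·0.4886 = $413.4772.

$413.48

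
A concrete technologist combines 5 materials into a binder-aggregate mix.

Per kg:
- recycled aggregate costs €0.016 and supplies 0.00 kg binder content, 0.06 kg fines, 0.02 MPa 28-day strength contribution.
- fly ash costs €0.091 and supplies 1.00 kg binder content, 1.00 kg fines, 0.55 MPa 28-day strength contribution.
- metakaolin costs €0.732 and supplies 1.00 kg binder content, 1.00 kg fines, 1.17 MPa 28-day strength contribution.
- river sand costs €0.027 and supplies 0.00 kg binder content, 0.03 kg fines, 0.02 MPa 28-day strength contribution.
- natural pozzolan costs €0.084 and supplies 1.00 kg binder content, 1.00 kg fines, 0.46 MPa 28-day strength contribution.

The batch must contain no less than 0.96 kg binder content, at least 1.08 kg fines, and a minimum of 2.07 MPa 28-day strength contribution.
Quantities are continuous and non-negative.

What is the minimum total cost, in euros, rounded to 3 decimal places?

This is a linear program. Let x1 = kg of recycled aggregate, x2 = kg of fly ash, x3 = kg of metakaolin, x4 = kg of river sand, x5 = kg of natural pozzolan.
Minimise 0.016x1 + 0.091x2 + 0.732x3 + 0.027x4 + 0.084x5 with:
  1x2 + 1x3 + 1x5 ≥ 0.96   (binder content)
  0.06x1 + 1x2 + 1x3 + 0.03x4 + 1x5 ≥ 1.08   (fines)
  0.02x1 + 0.55x2 + 1.17x3 + 0.02x4 + 0.46x5 ≥ 2.07   (28-day strength contribution)
  x1, x2, x3, x4, x5 ≥ 0.
The minimum-cost mix takes nothing from recycled aggregate, metakaolin, river sand, natural pozzolan — only fly ash. Binding constraint: 28-day strength contribution.
That vertex is x2 = 3.7636.
Objective = 0.091·3.7636 = 0.34249.

€0.342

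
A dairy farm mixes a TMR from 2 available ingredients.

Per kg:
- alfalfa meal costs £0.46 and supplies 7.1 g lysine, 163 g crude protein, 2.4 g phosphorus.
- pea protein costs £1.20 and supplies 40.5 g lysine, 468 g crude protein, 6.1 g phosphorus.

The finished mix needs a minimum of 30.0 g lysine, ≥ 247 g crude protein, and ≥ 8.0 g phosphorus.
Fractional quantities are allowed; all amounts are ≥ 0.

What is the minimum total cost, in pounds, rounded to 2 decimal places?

Let x1 = kg of alfalfa meal, x2 = kg of pea protein.
min 0.46x1 + 1.2x2 subject to:
  7.1x1 + 40.5x2 ≥ 30   (lysine)
  163x1 + 468x2 ≥ 247   (crude protein)
  2.4x1 + 6.1x2 ≥ 8   (phosphorus)
  x1, x2 ≥ 0.
Both inputs are positive at the optimum. The lysine and phosphorus requirements are met with equality.
That vertex is x1 = 2.616, x2 = 0.2821.
Total cost: 0.46·2.616 + 1.2·0.2821 = 1.5419.

£1.54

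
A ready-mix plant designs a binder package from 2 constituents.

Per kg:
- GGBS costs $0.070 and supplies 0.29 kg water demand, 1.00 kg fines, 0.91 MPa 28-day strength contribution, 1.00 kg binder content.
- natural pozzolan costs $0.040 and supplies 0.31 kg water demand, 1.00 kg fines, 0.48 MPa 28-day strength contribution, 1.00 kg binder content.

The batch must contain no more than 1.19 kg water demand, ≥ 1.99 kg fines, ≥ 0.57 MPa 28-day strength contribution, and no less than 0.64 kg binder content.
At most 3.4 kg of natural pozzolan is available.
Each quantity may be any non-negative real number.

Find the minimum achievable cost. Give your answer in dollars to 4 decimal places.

$0.0796

This is a linear program. Let x1 = kg of GGBS, x2 = kg of natural pozzolan.
Minimize 0.07x1 + 0.04x2 with:
  0.29x1 + 0.31x2 ≤ 1.19   (water demand)
  1x1 + 1x2 ≥ 1.99   (fines)
  0.91x1 + 0.48x2 ≥ 0.57   (28-day strength contribution)
  1x1 + 1x2 ≥ 0.64   (binder content)
  x2 ≤ 3.4
  x1, x2 ≥ 0.
The cheapest feasible vertex uses only natural pozzolan; GGBS is not used. The fines requirement is met with equality.
Optimal quantities: natural pozzolan = 1.99 kg.
Objective = 0.04·1.99 = 0.079600.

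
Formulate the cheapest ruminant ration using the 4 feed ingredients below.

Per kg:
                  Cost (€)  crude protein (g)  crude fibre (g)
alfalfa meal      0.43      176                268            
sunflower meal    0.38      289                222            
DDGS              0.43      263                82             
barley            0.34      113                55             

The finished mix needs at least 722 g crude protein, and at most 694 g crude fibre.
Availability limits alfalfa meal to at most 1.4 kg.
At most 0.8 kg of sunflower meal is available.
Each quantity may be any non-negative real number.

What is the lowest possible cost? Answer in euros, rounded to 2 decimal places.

€1.11

Let x1 = kg of alfalfa meal, x2 = kg of sunflower meal, x3 = kg of DDGS, x4 = kg of barley.
Minimize 0.43x1 + 0.38x2 + 0.43x3 + 0.34x4 with:
  176x1 + 289x2 + 263x3 + 113x4 ≥ 722   (crude protein)
  268x1 + 222x2 + 82x3 + 55x4 ≤ 694   (crude fibre)
  x1 ≤ 1.4
  x2 ≤ 0.8
  x1, x2, x3, x4 ≥ 0.
The cheapest feasible vertex uses only sunflower meal, DDGS; alfalfa meal, barley are not used. There the crude protein and the sunflower meal cap constraints are tight.
So sunflower meal = 0.8 kg, DDGS = 1.866 kg.
Objective = 0.38·0.8 + 0.43·1.866 = 1.1064.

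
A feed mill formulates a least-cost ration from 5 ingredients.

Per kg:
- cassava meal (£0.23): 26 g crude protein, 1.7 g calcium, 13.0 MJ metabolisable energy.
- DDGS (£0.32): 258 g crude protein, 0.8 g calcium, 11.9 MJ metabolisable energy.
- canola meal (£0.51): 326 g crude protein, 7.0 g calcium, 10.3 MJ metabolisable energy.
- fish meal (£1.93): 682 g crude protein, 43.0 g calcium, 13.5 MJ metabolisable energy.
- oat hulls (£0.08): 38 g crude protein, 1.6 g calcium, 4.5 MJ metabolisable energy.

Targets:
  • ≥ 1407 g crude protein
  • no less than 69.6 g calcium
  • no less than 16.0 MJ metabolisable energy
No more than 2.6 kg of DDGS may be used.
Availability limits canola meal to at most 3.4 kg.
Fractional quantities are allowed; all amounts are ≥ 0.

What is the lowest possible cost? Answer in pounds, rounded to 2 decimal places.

This is a linear program. Let x1 = kg of cassava meal, x2 = kg of DDGS, x3 = kg of canola meal, x4 = kg of fish meal, x5 = kg of oat hulls.
min 0.23x1 + 0.32x2 + 0.51x3 + 1.93x4 + 0.08x5 s.t.:
  26x1 + 258x2 + 326x3 + 682x4 + 38x5 ≥ 1407   (crude protein)
  1.7x1 + 0.8x2 + 7x3 + 43x4 + 1.6x5 ≥ 69.6   (calcium)
  13x1 + 11.9x2 + 10.3x3 + 13.5x4 + 4.5x5 ≥ 16   (metabolisable energy)
  x2 ≤ 2.6
  x3 ≤ 3.4
  x1, x2, x3, x4, x5 ≥ 0.
The minimum-cost mix takes nothing from cassava meal, DDGS, canola meal — only fish meal, oat hulls. Binding constraints: crude protein and calcium.
So fish meal = 0.7251 kg, oat hulls = 24.01 kg.
Hence cost = 1.93·0.7251 + 0.08·24.01 = £3.3202.

£3.32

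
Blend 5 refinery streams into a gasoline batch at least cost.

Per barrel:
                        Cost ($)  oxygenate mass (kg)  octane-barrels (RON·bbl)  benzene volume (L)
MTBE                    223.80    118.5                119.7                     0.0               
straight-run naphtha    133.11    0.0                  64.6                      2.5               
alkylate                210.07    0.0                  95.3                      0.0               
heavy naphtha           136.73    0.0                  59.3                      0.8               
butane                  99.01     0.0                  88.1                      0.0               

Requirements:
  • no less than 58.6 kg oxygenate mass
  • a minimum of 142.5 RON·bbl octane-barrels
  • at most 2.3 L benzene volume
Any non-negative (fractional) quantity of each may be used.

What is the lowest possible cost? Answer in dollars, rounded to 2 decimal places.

$204.30

Set it up as a linear program. Let x1 = barrels of MTBE, x2 = barrels of straight-run naphtha, x3 = barrels of alkylate, x4 = barrels of heavy naphtha, x5 = barrels of butane.
Minimise 223.8x1 + 133.11x2 + 210.07x3 + 136.73x4 + 99.01x5 subject to:
  118.5x1 ≥ 58.6   (oxygenate mass)
  119.7x1 + 64.6x2 + 95.3x3 + 59.3x4 + 88.1x5 ≥ 142.5   (octane-barrels)
  2.5x2 + 0.8x4 ≤ 2.3   (benzene volume)
  x1, x2, x3, x4, x5 ≥ 0.
At the optimum only MTBE, butane are positive (straight-run naphtha, alkylate, heavy naphtha = 0). Binding constraints: oxygenate mass and octane-barrels.
Optimal quantities: MTBE = 0.494515 barrels, butane = 0.945591 barrels.
Total cost: 223.8·0.494515 + 99.01·0.945591 = 204.2954.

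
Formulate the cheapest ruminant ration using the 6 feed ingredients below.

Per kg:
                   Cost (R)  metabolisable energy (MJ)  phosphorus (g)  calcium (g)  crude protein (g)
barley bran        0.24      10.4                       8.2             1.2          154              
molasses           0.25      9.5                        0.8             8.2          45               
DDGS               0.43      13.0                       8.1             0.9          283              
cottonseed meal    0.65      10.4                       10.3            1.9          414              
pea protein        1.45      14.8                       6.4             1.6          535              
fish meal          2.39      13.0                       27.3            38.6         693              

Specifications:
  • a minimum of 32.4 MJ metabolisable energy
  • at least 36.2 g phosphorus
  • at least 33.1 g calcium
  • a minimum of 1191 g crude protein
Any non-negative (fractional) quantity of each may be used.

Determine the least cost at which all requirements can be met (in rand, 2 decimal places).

Let x1 = kg of barley bran, x2 = kg of molasses, x3 = kg of DDGS, x4 = kg of cottonseed meal, x5 = kg of pea protein, x6 = kg of fish meal.
min 0.24x1 + 0.25x2 + 0.43x3 + 0.65x4 + 1.45x5 + 2.39x6 subject to:
  10.4x1 + 9.5x2 + 13x3 + 10.4x4 + 14.8x5 + 13x6 ≥ 32.4   (metabolisable energy)
  8.2x1 + 0.8x2 + 8.1x3 + 10.3x4 + 6.4x5 + 27.3x6 ≥ 36.2   (phosphorus)
  1.2x1 + 8.2x2 + 0.9x3 + 1.9x4 + 1.6x5 + 38.6x6 ≥ 33.1   (calcium)
  154x1 + 45x2 + 283x3 + 414x4 + 535x5 + 693x6 ≥ 1191   (crude protein)
  x1, x2, x3, x4, x5, x6 ≥ 0.
The cheapest feasible vertex uses only barley bran, molasses; DDGS, cottonseed meal, pea protein, fish meal are not used. Binding constraints: calcium and crude protein.
Optimal quantities: barley bran = 6.847 kg, molasses = 3.035 kg.
Objective = 0.24·6.847 + 0.25·3.035 = 2.4020.

R2.40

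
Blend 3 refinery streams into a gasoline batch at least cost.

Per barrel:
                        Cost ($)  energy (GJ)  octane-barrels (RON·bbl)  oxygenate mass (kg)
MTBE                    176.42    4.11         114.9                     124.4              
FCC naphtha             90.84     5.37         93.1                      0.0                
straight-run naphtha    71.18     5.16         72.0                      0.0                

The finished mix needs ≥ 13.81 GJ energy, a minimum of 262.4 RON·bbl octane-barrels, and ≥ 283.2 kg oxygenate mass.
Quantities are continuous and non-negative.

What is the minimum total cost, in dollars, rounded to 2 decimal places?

$463.06

Treat it as an LP. Let x1 = barrels of MTBE, x2 = barrels of FCC naphtha, x3 = barrels of straight-run naphtha.
Minimize 176.42x1 + 90.84x2 + 71.18x3 s.t.:
  4.11x1 + 5.37x2 + 5.16x3 ≥ 13.81   (energy)
  114.9x1 + 93.1x2 + 72x3 ≥ 262.4   (octane-barrels)
  124.4x1 ≥ 283.2   (oxygenate mass)
  x1, x2, x3 ≥ 0.
The minimum-cost mix takes nothing from FCC naphtha — only MTBE, straight-run naphtha. Binding constraints: energy and oxygenate mass.
That vertex is x1 = 2.27653, x3 = 0.863076.
Objective = 176.42·2.27653 + 71.18·0.863076 = 463.0592.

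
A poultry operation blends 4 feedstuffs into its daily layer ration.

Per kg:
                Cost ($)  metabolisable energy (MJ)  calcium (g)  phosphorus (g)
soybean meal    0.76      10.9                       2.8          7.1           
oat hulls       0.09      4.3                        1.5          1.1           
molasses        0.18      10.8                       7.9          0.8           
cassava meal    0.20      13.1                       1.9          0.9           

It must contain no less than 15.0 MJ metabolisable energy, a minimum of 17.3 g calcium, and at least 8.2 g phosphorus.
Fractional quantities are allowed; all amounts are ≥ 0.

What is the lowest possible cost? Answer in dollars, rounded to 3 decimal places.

$0.774

This is a linear program. Let x1 = kg of soybean meal, x2 = kg of oat hulls, x3 = kg of molasses, x4 = kg of cassava meal.
Minimise 0.76x1 + 0.09x2 + 0.18x3 + 0.2x4 subject to:
  10.9x1 + 4.3x2 + 10.8x3 + 13.1x4 ≥ 15   (metabolisable energy)
  2.8x1 + 1.5x2 + 7.9x3 + 1.9x4 ≥ 17.3   (calcium)
  7.1x1 + 1.1x2 + 0.8x3 + 0.9x4 ≥ 8.2   (phosphorus)
  x1, x2, x3, x4 ≥ 0.
The optimal basis is {oat hulls, molasses}; soybean meal, cassava meal drop out. Binding constraints: calcium and phosphorus.
That vertex is x2 = 6.801, x3 = 0.8985.
Hence cost = 0.09·6.801 + 0.18·0.8985 = $0.77382.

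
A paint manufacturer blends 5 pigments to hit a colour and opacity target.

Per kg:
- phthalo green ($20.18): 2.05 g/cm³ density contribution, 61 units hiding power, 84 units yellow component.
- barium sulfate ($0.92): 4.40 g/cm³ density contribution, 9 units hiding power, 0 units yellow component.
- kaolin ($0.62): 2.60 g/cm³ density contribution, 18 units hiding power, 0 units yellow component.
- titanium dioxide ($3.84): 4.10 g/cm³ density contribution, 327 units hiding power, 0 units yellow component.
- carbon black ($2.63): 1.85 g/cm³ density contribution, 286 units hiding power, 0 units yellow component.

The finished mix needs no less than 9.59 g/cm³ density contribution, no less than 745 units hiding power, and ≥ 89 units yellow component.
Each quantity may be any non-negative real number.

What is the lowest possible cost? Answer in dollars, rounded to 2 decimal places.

Let x1 = kg of phthalo green, x2 = kg of barium sulfate, x3 = kg of kaolin, x4 = kg of titanium dioxide, x5 = kg of carbon black.
Minimise 20.18x1 + 0.92x2 + 0.62x3 + 3.84x4 + 2.63x5 s.t.:
  2.05x1 + 4.4x2 + 2.6x3 + 4.1x4 + 1.85x5 ≥ 9.59   (density contribution)
  61x1 + 9x2 + 18x3 + 327x4 + 286x5 ≥ 745   (hiding power)
  84x1 ≥ 89   (yellow component)
  x1, x2, x3, x4, x5 ≥ 0.
The cheapest feasible vertex uses only phthalo green, kaolin, carbon black; barium sulfate, titanium dioxide are not used. Binding constraints: density contribution, hiding power, yellow component.
So phthalo green = 1.0595 kg, kaolin = 1.2148 kg, carbon black = 2.3025 kg.
Cost = 20.18·1.0595 + 0.62·1.2148 + 2.63·2.3025 = 28.1895.

$28.19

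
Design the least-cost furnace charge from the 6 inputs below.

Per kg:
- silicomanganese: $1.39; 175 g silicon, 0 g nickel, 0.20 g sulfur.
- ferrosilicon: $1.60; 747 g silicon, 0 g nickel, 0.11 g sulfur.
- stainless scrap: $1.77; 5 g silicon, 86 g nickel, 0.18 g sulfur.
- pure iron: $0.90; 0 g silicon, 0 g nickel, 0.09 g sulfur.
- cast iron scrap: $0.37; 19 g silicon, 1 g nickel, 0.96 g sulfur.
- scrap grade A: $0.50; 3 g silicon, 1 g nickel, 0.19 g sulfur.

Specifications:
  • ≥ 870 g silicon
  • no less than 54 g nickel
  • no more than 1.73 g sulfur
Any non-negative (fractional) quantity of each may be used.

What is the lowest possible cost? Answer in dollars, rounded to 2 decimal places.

$2.97

Treat it as an LP. Let x1 = kg of silicomanganese, x2 = kg of ferrosilicon, x3 = kg of stainless scrap, x4 = kg of pure iron, x5 = kg of cast iron scrap, x6 = kg of scrap grade A.
min 1.39x1 + 1.6x2 + 1.77x3 + 0.9x4 + 0.37x5 + 0.5x6 subject to:
  175x1 + 747x2 + 5x3 + 19x5 + 3x6 ≥ 870   (silicon)
  86x3 + 1x5 + 1x6 ≥ 54   (nickel)
  0.2x1 + 0.11x2 + 0.18x3 + 0.09x4 + 0.96x5 + 0.19x6 ≤ 1.73   (sulfur)
  x1, x2, x3, x4, x5, x6 ≥ 0.
At the optimum only ferrosilicon, stainless scrap are positive (silicomanganese, pure iron, cast iron scrap, scrap grade A = 0). Binding constraints: silicon and nickel.
Solving gives x2 = 1.16, x3 = 0.6279.
Objective = 1.6·1.16 + 1.77·0.6279 = 2.9674.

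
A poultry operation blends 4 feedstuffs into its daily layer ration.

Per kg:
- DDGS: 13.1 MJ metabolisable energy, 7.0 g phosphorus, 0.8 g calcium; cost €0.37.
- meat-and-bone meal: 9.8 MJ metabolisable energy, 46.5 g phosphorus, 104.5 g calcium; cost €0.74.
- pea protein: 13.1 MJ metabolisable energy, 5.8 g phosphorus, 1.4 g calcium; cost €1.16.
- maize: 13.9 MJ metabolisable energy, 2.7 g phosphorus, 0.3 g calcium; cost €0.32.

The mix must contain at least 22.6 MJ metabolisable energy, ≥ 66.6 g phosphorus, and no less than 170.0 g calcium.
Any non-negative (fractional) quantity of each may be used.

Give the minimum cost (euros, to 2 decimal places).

Let x1 = kg of DDGS, x2 = kg of meat-and-bone meal, x3 = kg of pea protein, x4 = kg of maize.
min 0.37x1 + 0.74x2 + 1.16x3 + 0.32x4 with:
  13.1x1 + 9.8x2 + 13.1x3 + 13.9x4 ≥ 22.6   (metabolisable energy)
  7x1 + 46.5x2 + 5.8x3 + 2.7x4 ≥ 66.6   (phosphorus)
  0.8x1 + 104.5x2 + 1.4x3 + 0.3x4 ≥ 170   (calcium)
  x1, x2, x3, x4 ≥ 0.
The optimal basis is {meat-and-bone meal, maize}; DDGS, pea protein drop out. There the metabolisable energy and calcium constraints are tight.
That vertex is x2 = 1.625, x4 = 0.4799.
Hence cost = 0.74·1.625 + 0.32·0.4799 = €1.3561.

€1.36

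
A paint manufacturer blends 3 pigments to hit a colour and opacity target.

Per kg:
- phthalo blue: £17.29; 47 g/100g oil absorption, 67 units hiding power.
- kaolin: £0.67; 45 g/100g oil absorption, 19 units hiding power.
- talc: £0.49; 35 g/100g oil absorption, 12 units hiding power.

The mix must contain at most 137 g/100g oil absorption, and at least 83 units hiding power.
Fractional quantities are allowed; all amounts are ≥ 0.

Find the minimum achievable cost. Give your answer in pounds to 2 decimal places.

£10.89

Set it up as a linear program. Let x1 = kg of phthalo blue, x2 = kg of kaolin, x3 = kg of talc.
Minimise 17.29x1 + 0.67x2 + 0.49x3 s.t.:
  47x1 + 45x2 + 35x3 ≤ 137   (oil absorption)
  67x1 + 19x2 + 12x3 ≥ 83   (hiding power)
  x1, x2, x3 ≥ 0.
The cheapest feasible vertex uses only phthalo blue, kaolin; talc is not used. Binding constraints: oil absorption and hiding power.
That vertex is x1 = 0.5335, x2 = 2.487.
Objective = 17.29·0.5335 + 0.67·2.487 = 10.8905.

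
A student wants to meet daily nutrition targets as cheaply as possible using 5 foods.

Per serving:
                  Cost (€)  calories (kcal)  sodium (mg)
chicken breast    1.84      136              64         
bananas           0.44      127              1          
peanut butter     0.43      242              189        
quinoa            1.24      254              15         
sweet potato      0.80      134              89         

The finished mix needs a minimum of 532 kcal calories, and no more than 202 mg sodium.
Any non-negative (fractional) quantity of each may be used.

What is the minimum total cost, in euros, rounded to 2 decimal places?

€1.41

Set it up as a linear program. Let x1 = servings of chicken breast, x2 = servings of bananas, x3 = servings of peanut butter, x4 = servings of quinoa, x5 = servings of sweet potato.
Minimise 1.84x1 + 0.44x2 + 0.43x3 + 1.24x4 + 0.8x5 subject to:
  136x1 + 127x2 + 242x3 + 254x4 + 134x5 ≥ 532   (calories)
  64x1 + 1x2 + 189x3 + 15x4 + 89x5 ≤ 202   (sodium)
  x1, x2, x3, x4, x5 ≥ 0.
At the optimum only bananas, peanut butter are positive (chicken breast, quinoa, sweet potato = 0). Binding constraints: calories and sodium.
So bananas = 2.174 servings, peanut butter = 1.057 servings.
Hence cost = 0.44·2.174 + 0.43·1.057 = €1.4111.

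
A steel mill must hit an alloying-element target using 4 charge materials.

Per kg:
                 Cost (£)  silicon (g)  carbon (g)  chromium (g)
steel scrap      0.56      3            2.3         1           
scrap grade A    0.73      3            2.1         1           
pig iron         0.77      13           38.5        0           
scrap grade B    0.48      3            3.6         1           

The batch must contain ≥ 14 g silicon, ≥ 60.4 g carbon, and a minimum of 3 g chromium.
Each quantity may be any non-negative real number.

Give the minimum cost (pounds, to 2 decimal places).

£2.43

Set it up as a linear program. Let x1 = kg of steel scrap, x2 = kg of scrap grade A, x3 = kg of pig iron, x4 = kg of scrap grade B.
min 0.56x1 + 0.73x2 + 0.77x3 + 0.48x4 s.t.:
  3x1 + 3x2 + 13x3 + 3x4 ≥ 14   (silicon)
  2.3x1 + 2.1x2 + 38.5x3 + 3.6x4 ≥ 60.4   (carbon)
  1x1 + 1x2 + 1x4 ≥ 3   (chromium)
  x1, x2, x3, x4 ≥ 0.
At the optimum only pig iron, scrap grade B are positive (steel scrap, scrap grade A = 0). There the carbon and chromium constraints are tight.
Solving gives x3 = 1.288, x4 = 3.
Objective = 0.77·1.288 + 0.48·3 = 2.4318.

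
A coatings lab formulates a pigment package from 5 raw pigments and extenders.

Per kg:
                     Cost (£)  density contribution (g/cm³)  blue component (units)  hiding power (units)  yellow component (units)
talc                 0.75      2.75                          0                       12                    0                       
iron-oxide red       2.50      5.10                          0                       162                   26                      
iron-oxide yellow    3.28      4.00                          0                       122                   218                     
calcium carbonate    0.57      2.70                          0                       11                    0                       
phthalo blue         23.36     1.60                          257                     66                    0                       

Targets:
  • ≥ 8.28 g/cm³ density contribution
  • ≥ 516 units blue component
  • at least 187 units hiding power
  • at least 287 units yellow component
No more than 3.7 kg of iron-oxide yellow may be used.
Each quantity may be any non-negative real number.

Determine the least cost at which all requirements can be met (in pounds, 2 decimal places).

£51.22

This is a linear program. Let x1 = kg of talc, x2 = kg of iron-oxide red, x3 = kg of iron-oxide yellow, x4 = kg of calcium carbonate, x5 = kg of phthalo blue.
min 0.75x1 + 2.5x2 + 3.28x3 + 0.57x4 + 23.36x5 with:
  2.75x1 + 5.1x2 + 4x3 + 2.7x4 + 1.6x5 ≥ 8.28   (density contribution)
  257x5 ≥ 516   (blue component)
  12x1 + 162x2 + 122x3 + 11x4 + 66x5 ≥ 187   (hiding power)
  26x2 + 218x3 ≥ 287   (yellow component)
  x3 ≤ 3.7
  x1, x2, x3, x4, x5 ≥ 0.
The optimal basis is {iron-oxide yellow, phthalo blue}; talc, iron-oxide red, calcium carbonate drop out. Binding constraints: blue component and yellow component.
So iron-oxide yellow = 1.3165 kg, phthalo blue = 2.0078 kg.
Cost = 3.28·1.3165 + 23.36·2.0078 = 51.2203.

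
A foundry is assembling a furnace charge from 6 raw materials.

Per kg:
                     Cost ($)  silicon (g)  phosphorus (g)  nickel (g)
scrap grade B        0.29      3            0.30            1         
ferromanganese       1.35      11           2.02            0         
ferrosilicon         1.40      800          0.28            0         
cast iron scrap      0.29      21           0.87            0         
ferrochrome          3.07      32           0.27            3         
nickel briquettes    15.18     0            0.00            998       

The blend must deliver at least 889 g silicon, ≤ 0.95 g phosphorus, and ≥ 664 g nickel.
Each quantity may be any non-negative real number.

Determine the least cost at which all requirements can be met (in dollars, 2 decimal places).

Let x1 = kg of scrap grade B, x2 = kg of ferromanganese, x3 = kg of ferrosilicon, x4 = kg of cast iron scrap, x5 = kg of ferrochrome, x6 = kg of nickel briquettes.
min 0.29x1 + 1.35x2 + 1.4x3 + 0.29x4 + 3.07x5 + 15.18x6 subject to:
  3x1 + 11x2 + 800x3 + 21x4 + 32x5 ≥ 889   (silicon)
  0.3x1 + 2.02x2 + 0.28x3 + 0.87x4 + 0.27x5 ≤ 0.95   (phosphorus)
  1x1 + 3x5 + 998x6 ≥ 664   (nickel)
  x1, x2, x3, x4, x5, x6 ≥ 0.
The optimal basis is {ferrosilicon, nickel briquettes}; scrap grade B, ferromanganese, cast iron scrap, ferrochrome drop out. The silicon and nickel requirements are met with equality.
Optimal quantities: ferrosilicon = 1.1113 kg, nickel briquettes = 0.66533 kg.
Total cost: 1.4·1.1113 + 15.18·0.66533 = 11.6555.

$11.66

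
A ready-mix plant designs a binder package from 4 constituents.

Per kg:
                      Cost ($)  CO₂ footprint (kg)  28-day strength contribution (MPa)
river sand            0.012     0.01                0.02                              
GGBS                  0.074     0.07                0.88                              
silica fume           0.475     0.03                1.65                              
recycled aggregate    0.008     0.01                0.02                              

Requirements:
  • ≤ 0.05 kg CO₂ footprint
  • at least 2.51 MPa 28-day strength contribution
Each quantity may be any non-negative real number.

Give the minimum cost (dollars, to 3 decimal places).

Let x1 = kg of river sand, x2 = kg of GGBS, x3 = kg of silica fume, x4 = kg of recycled aggregate.
Minimise 0.012x1 + 0.074x2 + 0.475x3 + 0.008x4 s.t.:
  0.01x1 + 0.07x2 + 0.03x3 + 0.01x4 ≤ 0.05   (CO₂ footprint)
  0.02x1 + 0.88x2 + 1.65x3 + 0.02x4 ≥ 2.51   (28-day strength contribution)
  x1, x2, x3, x4 ≥ 0.
At the optimum only GGBS, silica fume are positive (river sand, recycled aggregate = 0). There the CO₂ footprint and 28-day strength contribution constraints are tight.
That vertex is x2 = 0.08081, x3 = 1.478.
Total cost: 0.074·0.08081 + 0.475·1.478 = 0.70803.

$0.708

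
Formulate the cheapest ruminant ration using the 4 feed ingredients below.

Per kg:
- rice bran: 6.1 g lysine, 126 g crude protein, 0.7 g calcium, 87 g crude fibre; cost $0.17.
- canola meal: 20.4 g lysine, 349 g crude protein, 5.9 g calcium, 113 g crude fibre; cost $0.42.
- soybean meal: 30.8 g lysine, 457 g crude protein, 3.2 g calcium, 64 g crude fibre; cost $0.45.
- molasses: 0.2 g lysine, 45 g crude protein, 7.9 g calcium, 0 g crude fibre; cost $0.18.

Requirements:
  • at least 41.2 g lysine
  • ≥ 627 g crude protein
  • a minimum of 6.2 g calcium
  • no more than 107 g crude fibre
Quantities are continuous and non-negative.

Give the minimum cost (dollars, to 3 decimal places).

$0.650

Set it up as a linear program. Let x1 = kg of rice bran, x2 = kg of canola meal, x3 = kg of soybean meal, x4 = kg of molasses.
Minimise 0.17x1 + 0.42x2 + 0.45x3 + 0.18x4 s.t.:
  6.1x1 + 20.4x2 + 30.8x3 + 0.2x4 ≥ 41.2   (lysine)
  126x1 + 349x2 + 457x3 + 45x4 ≥ 627   (crude protein)
  0.7x1 + 5.9x2 + 3.2x3 + 7.9x4 ≥ 6.2   (calcium)
  87x1 + 113x2 + 64x3 ≤ 107   (crude fibre)
  x1, x2, x3, x4 ≥ 0.
At the optimum only soybean meal, molasses are positive (rice bran, canola meal = 0). The crude protein and calcium requirements are met with equality.
Optimal quantities: soybean meal = 1.348 kg, molasses = 0.2386 kg.
Hence cost = 0.45·1.348 + 0.18·0.2386 = $0.64955.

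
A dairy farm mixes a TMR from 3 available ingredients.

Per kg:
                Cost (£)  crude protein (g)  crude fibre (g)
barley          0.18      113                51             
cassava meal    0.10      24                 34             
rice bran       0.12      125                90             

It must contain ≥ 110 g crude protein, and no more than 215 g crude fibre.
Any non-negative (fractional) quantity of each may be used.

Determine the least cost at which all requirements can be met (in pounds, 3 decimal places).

Treat it as an LP. Let x1 = kg of barley, x2 = kg of cassava meal, x3 = kg of rice bran.
Minimise 0.18x1 + 0.1x2 + 0.12x3 s.t.:
  113x1 + 24x2 + 125x3 ≥ 110   (crude protein)
  51x1 + 34x2 + 90x3 ≤ 215   (crude fibre)
  x1, x2, x3 ≥ 0.
The cheapest feasible vertex uses only rice bran; barley, cassava meal are not used. There the crude protein constraint is tight.
Optimal quantities: rice bran = 0.88 kg.
Objective = 0.12·0.88 = 0.10560.

£0.106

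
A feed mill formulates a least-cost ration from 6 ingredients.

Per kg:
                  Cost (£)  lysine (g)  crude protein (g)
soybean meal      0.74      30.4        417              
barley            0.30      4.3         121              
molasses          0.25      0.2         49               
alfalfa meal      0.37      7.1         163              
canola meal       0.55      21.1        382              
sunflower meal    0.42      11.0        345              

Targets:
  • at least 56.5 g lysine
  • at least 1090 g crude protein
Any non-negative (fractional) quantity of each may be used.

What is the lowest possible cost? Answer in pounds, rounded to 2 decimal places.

Let x1 = kg of soybean meal, x2 = kg of barley, x3 = kg of molasses, x4 = kg of alfalfa meal, x5 = kg of canola meal, x6 = kg of sunflower meal.
Minimise 0.74x1 + 0.3x2 + 0.25x3 + 0.37x4 + 0.55x5 + 0.42x6 s.t.:
  30.4x1 + 4.3x2 + 0.2x3 + 7.1x4 + 21.1x5 + 11x6 ≥ 56.5   (lysine)
  417x1 + 121x2 + 49x3 + 163x4 + 382x5 + 345x6 ≥ 1090   (crude protein)
  x1, x2, x3, x4, x5, x6 ≥ 0.
The cheapest feasible vertex uses only canola meal, sunflower meal; soybean meal, barley, molasses, alfalfa meal are not used. The lysine and crude protein requirements are met with equality.
Solving gives x5 = 2.438, x6 = 0.4601.
Objective = 0.55·2.438 + 0.42·0.4601 = 1.5341.

£1.53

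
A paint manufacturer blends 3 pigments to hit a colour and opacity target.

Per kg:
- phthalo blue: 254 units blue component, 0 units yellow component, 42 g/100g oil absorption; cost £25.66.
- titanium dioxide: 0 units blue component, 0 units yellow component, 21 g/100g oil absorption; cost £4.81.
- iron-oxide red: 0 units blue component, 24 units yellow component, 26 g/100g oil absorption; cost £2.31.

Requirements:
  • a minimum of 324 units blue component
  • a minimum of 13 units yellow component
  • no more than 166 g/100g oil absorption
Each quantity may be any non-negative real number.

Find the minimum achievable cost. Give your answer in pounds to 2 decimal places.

£33.98

Let x1 = kg of phthalo blue, x2 = kg of titanium dioxide, x3 = kg of iron-oxide red.
Minimise 25.66x1 + 4.81x2 + 2.31x3 with:
  254x1 ≥ 324   (blue component)
  24x3 ≥ 13   (yellow component)
  42x1 + 21x2 + 26x3 ≤ 166   (oil absorption)
  x1, x2, x3 ≥ 0.
The cheapest feasible vertex uses only phthalo blue, iron-oxide red; titanium dioxide is not used. There the blue component and yellow component constraints are tight.
Optimal quantities: phthalo blue = 1.2756 kg, iron-oxide red = 0.54167 kg.
Objective = 25.66·1.2756 + 2.31·0.54167 = 33.9832.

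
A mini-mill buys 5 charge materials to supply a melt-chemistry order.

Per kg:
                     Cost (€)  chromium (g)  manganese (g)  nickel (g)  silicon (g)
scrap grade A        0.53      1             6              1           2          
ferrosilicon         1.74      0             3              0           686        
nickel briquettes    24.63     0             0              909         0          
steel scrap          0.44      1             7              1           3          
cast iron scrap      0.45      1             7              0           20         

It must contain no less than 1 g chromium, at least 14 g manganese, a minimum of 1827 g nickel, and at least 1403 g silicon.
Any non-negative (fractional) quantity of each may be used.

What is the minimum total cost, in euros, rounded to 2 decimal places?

Set it up as a linear program. Let x1 = kg of scrap grade A, x2 = kg of ferrosilicon, x3 = kg of nickel briquettes, x4 = kg of steel scrap, x5 = kg of cast iron scrap.
Minimize 0.53x1 + 1.74x2 + 24.63x3 + 0.44x4 + 0.45x5 s.t.:
  1x1 + 1x4 + 1x5 ≥ 1   (chromium)
  6x1 + 3x2 + 7x4 + 7x5 ≥ 14   (manganese)
  1x1 + 909x3 + 1x4 ≥ 1827   (nickel)
  2x1 + 686x2 + 3x4 + 20x5 ≥ 1403   (silicon)
  x1, x2, x3, x4, x5 ≥ 0.
The cheapest feasible vertex uses only ferrosilicon, nickel briquettes, cast iron scrap; scrap grade A, steel scrap are not used. The manganese, nickel, silicon requirements are met with equality.
That vertex is x2 = 2.012, x3 = 2.01, x5 = 1.138.
Cost = 1.74·2.012 + 24.63·2.01 + 0.45·1.138 = 53.5193.

€53.52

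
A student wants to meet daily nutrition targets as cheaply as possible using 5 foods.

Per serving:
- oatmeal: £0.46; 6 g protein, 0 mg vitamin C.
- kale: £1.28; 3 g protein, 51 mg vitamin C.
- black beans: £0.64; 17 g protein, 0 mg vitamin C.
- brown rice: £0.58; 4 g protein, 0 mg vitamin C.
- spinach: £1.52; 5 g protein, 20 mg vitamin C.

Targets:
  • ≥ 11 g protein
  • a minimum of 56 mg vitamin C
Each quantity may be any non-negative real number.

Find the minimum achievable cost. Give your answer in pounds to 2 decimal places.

£1.70

Set it up as a linear program. Let x1 = servings of oatmeal, x2 = servings of kale, x3 = servings of black beans, x4 = servings of brown rice, x5 = servings of spinach.
Minimise 0.46x1 + 1.28x2 + 0.64x3 + 0.58x4 + 1.52x5 subject to:
  6x1 + 3x2 + 17x3 + 4x4 + 5x5 ≥ 11   (protein)
  51x2 + 20x5 ≥ 56   (vitamin C)
  x1, x2, x3, x4, x5 ≥ 0.
The optimal basis is {kale, black beans}; oatmeal, brown rice, spinach drop out. There the protein and vitamin C constraints are tight.
Optimal quantities: kale = 1.098 servings, black beans = 0.4533 servings.
Total cost: 1.28·1.098 + 0.64·0.4533 = 1.6956.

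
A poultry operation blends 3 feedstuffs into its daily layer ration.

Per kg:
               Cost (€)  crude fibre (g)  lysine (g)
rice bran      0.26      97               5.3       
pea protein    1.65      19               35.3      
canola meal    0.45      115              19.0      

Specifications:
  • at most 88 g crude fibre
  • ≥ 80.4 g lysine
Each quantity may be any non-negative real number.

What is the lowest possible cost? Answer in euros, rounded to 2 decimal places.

€3.57

Set it up as a linear program. Let x1 = kg of rice bran, x2 = kg of pea protein, x3 = kg of canola meal.
min 0.26x1 + 1.65x2 + 0.45x3 with:
  97x1 + 19x2 + 115x3 ≤ 88   (crude fibre)
  5.3x1 + 35.3x2 + 19x3 ≥ 80.4   (lysine)
  x1, x2, x3 ≥ 0.
At the optimum only pea protein, canola meal are positive (rice bran = 0). Binding constraints: crude fibre and lysine.
Solving gives x2 = 2.048, x3 = 0.4269.
Total cost: 1.65·2.048 + 0.45·0.4269 = 3.5713.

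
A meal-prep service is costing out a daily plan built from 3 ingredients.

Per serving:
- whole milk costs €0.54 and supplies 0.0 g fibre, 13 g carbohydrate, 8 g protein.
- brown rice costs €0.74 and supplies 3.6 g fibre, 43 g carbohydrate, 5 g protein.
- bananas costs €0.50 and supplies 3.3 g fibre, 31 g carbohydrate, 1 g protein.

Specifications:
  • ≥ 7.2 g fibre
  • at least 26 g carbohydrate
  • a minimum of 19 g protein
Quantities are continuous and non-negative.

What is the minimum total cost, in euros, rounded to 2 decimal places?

Let x1 = servings of whole milk, x2 = servings of brown rice, x3 = servings of bananas.
Minimise 0.54x1 + 0.74x2 + 0.5x3 s.t.:
  3.6x2 + 3.3x3 ≥ 7.2   (fibre)
  13x1 + 43x2 + 31x3 ≥ 26   (carbohydrate)
  8x1 + 5x2 + 1x3 ≥ 19   (protein)
  x1, x2, x3 ≥ 0.
At the optimum only whole milk, brown rice are positive (bananas = 0). The fibre and protein requirements are met with equality.
Optimal quantities: whole milk = 1.125 servings, brown rice = 2 servings.
Hence cost = 0.54·1.125 + 0.74·2 = €2.0875.

€2.09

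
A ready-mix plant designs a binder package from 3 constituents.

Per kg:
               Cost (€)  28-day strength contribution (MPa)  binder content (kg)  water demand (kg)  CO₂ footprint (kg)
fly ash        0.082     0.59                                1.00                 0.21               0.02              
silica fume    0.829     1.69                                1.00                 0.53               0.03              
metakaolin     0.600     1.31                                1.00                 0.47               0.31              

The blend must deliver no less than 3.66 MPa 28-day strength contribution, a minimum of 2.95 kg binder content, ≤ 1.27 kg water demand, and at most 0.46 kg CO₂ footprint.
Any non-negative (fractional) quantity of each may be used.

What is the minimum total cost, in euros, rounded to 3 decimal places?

Set it up as a linear program. Let x1 = kg of fly ash, x2 = kg of silica fume, x3 = kg of metakaolin.
Minimize 0.082x1 + 0.829x2 + 0.6x3 with:
  0.59x1 + 1.69x2 + 1.31x3 ≥ 3.66   (28-day strength contribution)
  1x1 + 1x2 + 1x3 ≥ 2.95   (binder content)
  0.21x1 + 0.53x2 + 0.47x3 ≤ 1.27   (water demand)
  0.02x1 + 0.03x2 + 0.31x3 ≤ 0.46   (CO₂ footprint)
  x1, x2, x3 ≥ 0.
The cheapest feasible vertex uses only fly ash, silica fume; metakaolin is not used. Binding constraints: 28-day strength contribution and water demand.
Solving gives x1 = 4.893, x2 = 0.4573.
Total cost: 0.082·4.893 + 0.829·0.4573 = 0.78033.

€0.780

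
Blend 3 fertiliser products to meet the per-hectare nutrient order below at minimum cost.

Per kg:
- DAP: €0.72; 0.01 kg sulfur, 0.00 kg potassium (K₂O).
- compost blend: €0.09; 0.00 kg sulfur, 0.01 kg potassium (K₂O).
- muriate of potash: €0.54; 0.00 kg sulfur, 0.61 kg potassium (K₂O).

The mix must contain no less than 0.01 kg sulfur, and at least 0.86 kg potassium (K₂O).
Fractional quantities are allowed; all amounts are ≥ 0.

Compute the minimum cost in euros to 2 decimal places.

€1.48

Treat it as an LP. Let x1 = kg of DAP, x2 = kg of compost blend, x3 = kg of muriate of potash.
min 0.72x1 + 0.09x2 + 0.54x3 s.t.:
  0.01x1 ≥ 0.01   (sulfur)
  0.01x2 + 0.61x3 ≥ 0.86   (potassium (K₂O))
  x1, x2, x3 ≥ 0.
The optimal basis is {DAP, muriate of potash}; compost blend drops out. Binding constraints: sulfur and potassium (K₂O).
That vertex is x1 = 1, x3 = 1.41.
Objective = 0.72·1 + 0.54·1.41 = 1.4814.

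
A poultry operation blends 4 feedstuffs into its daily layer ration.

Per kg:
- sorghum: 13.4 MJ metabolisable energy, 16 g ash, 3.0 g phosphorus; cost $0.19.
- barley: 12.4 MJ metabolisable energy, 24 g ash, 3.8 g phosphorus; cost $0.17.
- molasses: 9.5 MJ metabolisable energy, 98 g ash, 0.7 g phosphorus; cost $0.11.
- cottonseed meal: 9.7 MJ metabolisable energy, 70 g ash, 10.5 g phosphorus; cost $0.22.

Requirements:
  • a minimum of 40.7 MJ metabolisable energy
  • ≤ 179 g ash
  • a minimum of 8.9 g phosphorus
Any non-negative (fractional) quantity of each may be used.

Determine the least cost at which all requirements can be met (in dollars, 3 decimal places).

$0.533

This is a linear program. Let x1 = kg of sorghum, x2 = kg of barley, x3 = kg of molasses, x4 = kg of cottonseed meal.
Minimise 0.19x1 + 0.17x2 + 0.11x3 + 0.22x4 subject to:
  13.4x1 + 12.4x2 + 9.5x3 + 9.7x4 ≥ 40.7   (metabolisable energy)
  16x1 + 24x2 + 98x3 + 70x4 ≤ 179   (ash)
  3x1 + 3.8x2 + 0.7x3 + 10.5x4 ≥ 8.9   (phosphorus)
  x1, x2, x3, x4 ≥ 0.
The cheapest feasible vertex uses only barley, molasses; sorghum, cottonseed meal are not used. Binding constraints: metabolisable energy and ash.
Solving gives x2 = 2.318, x3 = 1.259.
Cost = 0.17·2.318 + 0.11·1.259 = 0.53255.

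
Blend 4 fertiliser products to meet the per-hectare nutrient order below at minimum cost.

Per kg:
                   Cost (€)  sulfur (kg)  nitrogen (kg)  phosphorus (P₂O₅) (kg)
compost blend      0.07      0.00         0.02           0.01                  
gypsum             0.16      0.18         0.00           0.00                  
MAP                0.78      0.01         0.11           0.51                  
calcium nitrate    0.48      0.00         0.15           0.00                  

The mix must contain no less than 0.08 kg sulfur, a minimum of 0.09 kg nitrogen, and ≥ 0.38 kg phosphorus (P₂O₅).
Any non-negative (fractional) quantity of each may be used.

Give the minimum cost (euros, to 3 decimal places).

Treat it as an LP. Let x1 = kg of compost blend, x2 = kg of gypsum, x3 = kg of MAP, x4 = kg of calcium nitrate.
min 0.07x1 + 0.16x2 + 0.78x3 + 0.48x4 subject to:
  0.18x2 + 0.01x3 ≥ 0.08   (sulfur)
  0.02x1 + 0.11x3 + 0.15x4 ≥ 0.09   (nitrogen)
  0.01x1 + 0.51x3 ≥ 0.38   (phosphorus (P₂O₅))
  x1, x2, x3, x4 ≥ 0.
At the optimum only compost blend, gypsum, MAP are positive (calcium nitrate = 0). There the sulfur, nitrogen, phosphorus (P₂O₅) constraints are tight.
That vertex is x1 = 0.4505, x2 = 0.4035, x3 = 0.7363.
Cost = 0.07·0.4505 + 0.16·0.4035 + 0.78·0.7363 = 0.67041.

€0.670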